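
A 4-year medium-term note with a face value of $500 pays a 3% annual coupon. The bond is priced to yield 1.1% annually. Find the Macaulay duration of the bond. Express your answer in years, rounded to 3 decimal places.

Periodic yield y = 0.011. Discount each cash flow and weight by its year:
  t   CF        PV=CF/(1+0.011)^t    t·PV
  1        15.00        14.8368        14.8368
  2        15.00        14.6754        29.3507
  3        15.00        14.5157        43.5471
  4       515.00       492.9497     1,971.7988
  Σ                    536.9776     2,059.5334
Price P = Σ PV = 536.9776.
Macaulay duration = Σ(t·PV) / P = 2,059.5334 / 536.9776 = 3.83542 years.

3.835 years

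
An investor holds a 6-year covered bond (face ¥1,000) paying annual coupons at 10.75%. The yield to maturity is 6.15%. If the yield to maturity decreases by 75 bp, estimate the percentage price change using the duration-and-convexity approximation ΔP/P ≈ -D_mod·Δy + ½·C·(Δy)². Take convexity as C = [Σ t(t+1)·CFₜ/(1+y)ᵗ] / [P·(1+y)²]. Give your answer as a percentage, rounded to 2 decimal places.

+3.51%

With y = 0.0615:
  t   CF        PV=CF/(1+0.0615)^t    t·PV        t(t+1)·PV
  1       107.50       101.2718       101.2718         202.5436
  2       107.50        95.4044       190.8088         572.4265
  3       107.50        89.8770       269.6309       1,078.5238
  4       107.50        84.6698       338.6792       1,693.3958
  5       107.50        79.7643       398.8214       2,392.9285
  6     1,107.50       774.1476     4,644.8853      32,514.1971
  Σ                  1,225.1348     5,944.0974      38,454.0152
P = 1,225.1348; D_Mac = 4.85179 yrs; D_mod = 4.57069 yrs; C = 27.85594.
Duration effect: -4.57069 × (-0.0075) = +0.034280
Convexity effect: 0.5 × 27.85594 × (-0.0075)² = +0.0007834
ΔP/P ≈ +0.034280 + 0.0007834 = +0.035064 = +3.5064%.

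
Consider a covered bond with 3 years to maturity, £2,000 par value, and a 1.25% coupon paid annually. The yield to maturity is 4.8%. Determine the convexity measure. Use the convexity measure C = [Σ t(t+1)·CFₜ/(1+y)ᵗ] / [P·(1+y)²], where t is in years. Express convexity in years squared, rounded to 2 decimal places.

10.74

With y = 0.048:
  t   CF        PV=CF/(1+0.048)^t    t·PV        t(t+1)·PV
  1        25.00        23.8550        23.8550          47.7099
  2        25.00        22.7624        45.5247         136.5742
  3     2,025.00     1,759.3052     5,277.9155      21,111.6621
  Σ                  1,805.9225     5,347.2952      21,295.9462
P = 1,805.9225.
Convexity = Σ t(t+1)·PV / [P·(1+y)²] = 21,295.9462 / (1,805.9225 × 1.098304) = 10.73681.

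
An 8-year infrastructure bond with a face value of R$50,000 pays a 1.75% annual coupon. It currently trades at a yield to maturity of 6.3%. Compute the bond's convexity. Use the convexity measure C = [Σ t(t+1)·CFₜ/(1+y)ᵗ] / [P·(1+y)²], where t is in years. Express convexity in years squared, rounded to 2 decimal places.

With y = 0.063:
  t   CF        PV=CF/(1+0.063)^t    t·PV        t(t+1)·PV
  1       875.00       823.1421       823.1421       1,646.2841
  2       875.00       774.3575     1,548.7151       4,646.1452
  3       875.00       728.4643     2,185.3928       8,741.5713
  4       875.00       685.2909     2,741.1638      13,705.8189
  5       875.00       644.6763     3,223.3817      19,340.2901
  6       875.00       606.4688     3,638.8128      25,471.6897
  7       875.00       570.5257     3,993.6798      31,949.4384
  8    50,875.00    31,206.0145   249,648.1161   2,246,833.0445
  Σ                 36,038.9401   267,802.4041   2,352,334.2823
P = 36,038.9401.
Convexity = Σ t(t+1)·PV / [P·(1+y)²] = 2,352,334.2823 / (36,038.9401 × 1.129969) = 57.76443.

57.76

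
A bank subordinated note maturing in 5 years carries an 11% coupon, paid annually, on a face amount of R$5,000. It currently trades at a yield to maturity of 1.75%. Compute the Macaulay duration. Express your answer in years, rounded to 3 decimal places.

4.262 years

Periodic yield y = 0.0175. Discount each cash flow and weight by its year:
  t   CF        PV=CF/(1+0.0175)^t    t·PV
  1       550.00       540.5405       540.5405
  2       550.00       531.2438     1,062.4875
  3       550.00       522.1069     1,566.3207
  4       550.00       513.1272     2,052.5087
  5     5,550.00     5,088.8646    25,444.3229
  Σ                  7,195.8830    30,666.1804
Price P = Σ PV = 7,195.8830.
Macaulay duration = Σ(t·PV) / P = 30,666.1804 / 7,195.8830 = 4.26163 years.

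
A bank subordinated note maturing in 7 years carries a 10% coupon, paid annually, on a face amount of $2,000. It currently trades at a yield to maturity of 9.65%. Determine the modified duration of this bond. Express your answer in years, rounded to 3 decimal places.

4.898 years

Periodic yield y = 0.0965. First find Macaulay duration:
  t   CF        PV=CF/(1+0.0965)^t    t·PV
  1       200.00       182.3985       182.3985
  2       200.00       166.3461       332.6923
  3       200.00       151.7065       455.1194
  4       200.00       138.3552       553.4208
  5       200.00       126.1789       630.8946
  6       200.00       115.0743       690.4455
  7     2,200.00     1,154.4157     8,080.9100
  Σ                  2,034.4752    10,925.8811
P = 2,034.4752; Macaulay duration = 10,925.8811 / 2,034.4752 = 5.37037 years.
Modified duration = D_Mac / (1 + y) = 5.37037 / 1.0965 = 4.89774 years.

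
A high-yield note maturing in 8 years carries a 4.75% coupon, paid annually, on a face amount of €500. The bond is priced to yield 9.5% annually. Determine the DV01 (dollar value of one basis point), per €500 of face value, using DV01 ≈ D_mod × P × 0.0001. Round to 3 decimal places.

Periodic yield y = 0.095.
  t   CF        PV=CF/(1+0.095)^t    t·PV
  1        23.75        21.6895        21.6895
  2        23.75        19.8078        39.6155
  3        23.75        18.0893        54.2678
  4        23.75        16.5199        66.0796
  5        23.75        15.0867        75.4333
  6        23.75        13.7778        82.6666
  7        23.75        12.5824        88.0771
  8       523.75       253.4026     2,027.2209
  Σ                    370.9559     2,455.0502
P = 370.9559; D_Mac = 6.61817 yrs; D_mod = 6.04399 yrs.
DV01 ≈ 6.04399 × 370.9559 × 0.0001 = 0.224206.

€0.224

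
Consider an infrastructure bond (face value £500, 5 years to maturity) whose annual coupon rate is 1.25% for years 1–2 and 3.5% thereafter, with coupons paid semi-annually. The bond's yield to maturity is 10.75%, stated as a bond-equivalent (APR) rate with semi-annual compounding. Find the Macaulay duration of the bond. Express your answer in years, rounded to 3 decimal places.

4.741 years

Periodic yield y = 0.05375. Discount each cash flow and weight by its period:
  t   CF        PV=CF/(1+0.05375)^t    t·PV
  1        3.125         2.9656         2.9656
  2        3.125         2.8143         5.6287
  3        3.125         2.6708         8.0123
  4        3.125         2.5345        10.1382
  5        8.750         6.7347        33.6736
  6        8.750         6.3912        38.3472
  7        8.750         6.0652        42.4564
  8        8.750         5.7558        46.0466
  9        8.750         5.4622        49.1600
  10     508.750       301.3898     3,013.8980
  Σ                    342.7842     3,250.3266
Price P = Σ PV = 342.7842.
Macaulay duration = Σ(t·PV) / P = 3,250.3266 / 342.7842 = 9.48214 half-year periods.
In years: 9.48214 / 2 = 4.74107 years.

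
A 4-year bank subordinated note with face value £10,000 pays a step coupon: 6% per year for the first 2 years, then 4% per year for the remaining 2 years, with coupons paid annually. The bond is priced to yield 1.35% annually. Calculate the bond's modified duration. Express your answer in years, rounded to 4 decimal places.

Periodic yield y = 0.0135. First find Macaulay duration:
  t   CF        PV=CF/(1+0.0135)^t    t·PV
  1       600.00       592.0079       592.0079
  2       600.00       584.1222     1,168.2445
  3       400.00       384.2278     1,152.6833
  4    10,400.00     9,856.8541    39,427.4163
  Σ                 11,417.2120    42,340.3519
P = 11,417.2120; Macaulay duration = 42,340.3519 / 11,417.2120 = 3.70847 years.
Modified duration = D_Mac / (1 + y) = 3.70847 / 1.0135 = 3.65907 years.

3.6591 years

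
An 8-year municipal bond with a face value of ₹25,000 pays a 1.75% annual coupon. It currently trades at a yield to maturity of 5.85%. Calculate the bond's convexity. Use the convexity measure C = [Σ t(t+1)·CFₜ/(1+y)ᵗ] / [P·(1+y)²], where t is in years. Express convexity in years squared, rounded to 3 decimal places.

With y = 0.0585:
  t   CF        PV=CF/(1+0.0585)^t    t·PV        t(t+1)·PV
  1       437.50       413.3207       413.3207         826.6415
  2       437.50       390.4778       780.9556       2,342.8667
  3       437.50       368.8973     1,106.6919       4,426.7675
  4       437.50       348.5095     1,394.0380       6,970.1898
  5       437.50       329.2485     1,646.2423       9,877.4536
  6       437.50       311.0519     1,866.3115      13,064.1805
  7       437.50       293.8610     2,057.0273      16,456.2186
  8    25,437.50    16,141.6352   129,133.0815   1,162,197.7335
  Σ                 18,597.0019   138,397.6688   1,216,162.0518
P = 18,597.0019.
Convexity = Σ t(t+1)·PV / [P·(1+y)²] = 1,216,162.0518 / (18,597.0019 × 1.120422) = 58.36692.

58.367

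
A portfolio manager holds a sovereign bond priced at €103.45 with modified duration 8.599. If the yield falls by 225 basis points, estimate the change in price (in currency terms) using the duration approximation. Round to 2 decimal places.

+€20.02

Duration approximation: ΔP/P ≈ -D_mod · Δy = -8.599 × (-0.0225) = +0.1934775.
ΔP ≈ 103.45 × (+0.1934775) = +20.015247375.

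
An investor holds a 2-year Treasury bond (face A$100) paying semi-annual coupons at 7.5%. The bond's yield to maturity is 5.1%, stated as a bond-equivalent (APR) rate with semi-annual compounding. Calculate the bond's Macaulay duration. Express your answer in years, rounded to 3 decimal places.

Periodic yield y = 0.0255. Discount each cash flow and weight by its period:
  t   CF        PV=CF/(1+0.0255)^t    t·PV
  1         3.75         3.6568         3.6568
  2         3.75         3.5658         7.1316
  3         3.75         3.4772        10.4315
  4       103.75        93.8092       375.2368
  Σ                    104.5089       396.4567
Price P = Σ PV = 104.5089.
Macaulay duration = Σ(t·PV) / P = 396.4567 / 104.5089 = 3.79352 half-year periods.
In years: 3.79352 / 2 = 1.89676 years.

1.897 years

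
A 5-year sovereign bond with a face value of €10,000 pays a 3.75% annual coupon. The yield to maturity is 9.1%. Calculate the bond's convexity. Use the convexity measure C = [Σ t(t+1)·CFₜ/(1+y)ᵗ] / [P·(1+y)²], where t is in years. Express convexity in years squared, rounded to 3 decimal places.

With y = 0.091:
  t   CF        PV=CF/(1+0.091)^t    t·PV        t(t+1)·PV
  1       375.00       343.7214       343.7214         687.4427
  2       375.00       315.0517       630.1033       1,890.3099
  3       375.00       288.7733       866.3199       3,465.2794
  4       375.00       264.6868     1,058.7472       5,293.7358
  5    10,375.00     6,712.1917    33,560.9586     201,365.7515
  Σ                  7,924.4248    36,459.8503     212,702.5193
P = 7,924.4248.
Convexity = Σ t(t+1)·PV / [P·(1+y)²] = 212,702.5193 / (7,924.4248 × 1.190281) = 22.55046.

22.550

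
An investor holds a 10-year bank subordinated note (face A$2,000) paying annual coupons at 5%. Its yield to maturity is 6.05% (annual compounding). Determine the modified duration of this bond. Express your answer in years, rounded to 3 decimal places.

7.561 years

Periodic yield y = 0.0605. First find Macaulay duration:
  t   CF        PV=CF/(1+0.0605)^t    t·PV
  1       100.00        94.2951        94.2951
  2       100.00        88.9157       177.8315
  3       100.00        83.8432       251.5297
  4       100.00        79.0601       316.2404
  5       100.00        74.5498       372.7491
  6       100.00        70.2969       421.7812
  7       100.00        66.2865       464.0057
  8       100.00        62.5050       500.0398
  9       100.00        58.9392       530.4524
  10    2,100.00     1,167.1121    11,671.1209
  Σ                  1,845.8037    14,800.0458
P = 1,845.8037; Macaulay duration = 14,800.0458 / 1,845.8037 = 8.01821 years.
Modified duration = D_Mac / (1 + y) = 8.01821 / 1.0605 = 7.56078 years.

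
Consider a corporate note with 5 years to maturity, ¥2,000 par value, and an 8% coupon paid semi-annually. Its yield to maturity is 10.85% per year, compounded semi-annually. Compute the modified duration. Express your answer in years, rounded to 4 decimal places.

Periodic yield y = 0.05425. First find Macaulay duration:
  t   CF        PV=CF/(1+0.05425)^t    t·PV
  1        80.00        75.8833        75.8833
  2        80.00        71.9785       143.9570
  3        80.00        68.2746       204.8238
  4        80.00        64.7613       259.0452
  5        80.00        61.4288       307.1439
  6        80.00        58.2678       349.6066
  7        80.00        55.2694       386.8858
  8        80.00        52.4253       419.4026
  9        80.00        49.7276       447.5484
  10    2,080.00     1,226.3862    12,263.8615
  Σ                  1,784.4027    14,858.1581
P = 1,784.4027; Macaulay duration = 14,858.1581 / 1,784.4027 = 8.32668 half-year periods = 4.16334 years.
Modified duration = D_Mac / (1 + y) = 4.16334 / 1.05425 = 3.94910 years.

3.9491 years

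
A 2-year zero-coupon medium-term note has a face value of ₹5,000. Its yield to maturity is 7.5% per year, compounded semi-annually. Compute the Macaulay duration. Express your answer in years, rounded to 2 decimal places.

A zero-coupon bond has a single cash flow at maturity, so its Macaulay duration equals its maturity: 2 years.
(Equivalently: 4 semi-annual periods ÷ 2 = 2 years.)

2.00 years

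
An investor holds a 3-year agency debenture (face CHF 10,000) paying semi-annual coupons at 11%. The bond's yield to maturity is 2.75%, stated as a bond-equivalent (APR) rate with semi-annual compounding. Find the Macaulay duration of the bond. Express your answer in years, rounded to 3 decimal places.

2.677 years

Periodic yield y = 0.01375. Discount each cash flow and weight by its period:
  t   CF        PV=CF/(1+0.01375)^t    t·PV
  1       550.00       542.5401       542.5401
  2       550.00       535.1813     1,070.3627
  3       550.00       527.9224     1,583.7672
  4       550.00       520.7619     2,083.0477
  5       550.00       513.6986     2,568.4928
  6    10,550.00     9,720.0222    58,320.1331
  Σ                 12,360.1265    66,168.3436
Price P = Σ PV = 12,360.1265.
Macaulay duration = Σ(t·PV) / P = 66,168.3436 / 12,360.1265 = 5.35337 half-year periods.
In years: 5.35337 / 2 = 2.67669 years.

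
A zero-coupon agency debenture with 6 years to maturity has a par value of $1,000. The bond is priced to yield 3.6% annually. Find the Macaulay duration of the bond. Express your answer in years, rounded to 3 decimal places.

A zero-coupon bond has a single cash flow at maturity, so its Macaulay duration equals its maturity: 6 years.

6.000 years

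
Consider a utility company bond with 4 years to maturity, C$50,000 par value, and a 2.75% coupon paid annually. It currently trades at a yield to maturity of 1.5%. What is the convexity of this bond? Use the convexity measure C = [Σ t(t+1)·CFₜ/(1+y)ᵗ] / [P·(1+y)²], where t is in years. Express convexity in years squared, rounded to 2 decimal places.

18.42

With y = 0.015:
  t   CF        PV=CF/(1+0.015)^t    t·PV        t(t+1)·PV
  1     1,375.00     1,354.6798     1,354.6798       2,709.3596
  2     1,375.00     1,334.6599     2,669.3198       8,007.9594
  3     1,375.00     1,314.9359     3,944.8076      15,779.2304
  4    51,375.00    48,404.7148   193,618.8593     968,094.2966
  Σ                 52,408.9904   201,587.6665     994,590.8460
P = 52,408.9904.
Convexity = Σ t(t+1)·PV / [P·(1+y)²] = 994,590.8460 / (52,408.9904 × 1.030225) = 18.42072.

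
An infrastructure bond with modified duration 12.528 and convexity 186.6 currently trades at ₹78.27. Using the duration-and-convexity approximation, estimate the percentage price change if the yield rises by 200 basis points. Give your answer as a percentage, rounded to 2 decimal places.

-21.32%

Duration effect: -D_mod·Δy = -12.528 × (+0.02) = -0.250560
Convexity effect: ½·C·(Δy)² = 0.5 × 186.6 × (0.02)² = +0.0373200
ΔP/P ≈ -0.250560 + 0.0373200 = -0.213240
= -21.3240%.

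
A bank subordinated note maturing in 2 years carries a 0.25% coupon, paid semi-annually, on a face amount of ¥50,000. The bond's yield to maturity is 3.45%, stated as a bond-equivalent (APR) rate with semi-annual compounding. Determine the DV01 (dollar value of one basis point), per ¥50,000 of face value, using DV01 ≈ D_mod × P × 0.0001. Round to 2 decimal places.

Periodic yield y = 0.01725.
  t   CF        PV=CF/(1+0.01725)^t    t·PV
  1        62.50        61.4402        61.4402
  2        62.50        60.3983       120.7966
  3        62.50        59.3741       178.1223
  4    50,062.50    46,752.1663   187,008.6653
  Σ                 46,933.3789   187,369.0243
P = 46,933.3789; D_Mac = 3.99223 half-year periods = 1.99612 yrs; D_mod = 1.96227 yrs.
DV01 ≈ 1.96227 × 46,933.3789 × 0.0001 = 9.209586.

¥9.21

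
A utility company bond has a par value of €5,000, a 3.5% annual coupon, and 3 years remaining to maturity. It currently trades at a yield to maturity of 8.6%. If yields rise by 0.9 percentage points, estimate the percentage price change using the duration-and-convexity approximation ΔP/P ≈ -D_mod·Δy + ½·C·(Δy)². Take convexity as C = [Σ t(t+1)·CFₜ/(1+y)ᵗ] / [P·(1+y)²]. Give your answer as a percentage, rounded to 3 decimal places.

With y = 0.086:
  t   CF        PV=CF/(1+0.086)^t    t·PV        t(t+1)·PV
  1       175.00       161.1418       161.1418         322.2836
  2       175.00       148.3810       296.7621         890.2862
  3     5,175.00     4,040.3676    12,121.1028      48,484.4110
  Σ                  4,349.8904    12,579.0066      49,696.9809
P = 4,349.8904; D_Mac = 2.89180 yrs; D_mod = 2.66280 yrs; C = 9.68706.
Duration effect: -2.66280 × (+0.009) = -0.023965
Convexity effect: 0.5 × 9.68706 × (0.009)² = +0.0003923
ΔP/P ≈ -0.023965 + 0.0003923 = -0.023573 = -2.3573%.

-2.357%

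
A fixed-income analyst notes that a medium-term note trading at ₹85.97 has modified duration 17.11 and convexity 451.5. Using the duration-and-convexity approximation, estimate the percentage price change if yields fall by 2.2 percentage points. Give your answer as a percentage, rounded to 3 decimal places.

+48.568%

Duration effect: -D_mod·Δy = -17.11 × (-0.022) = +0.376420
Convexity effect: ½·C·(Δy)² = 0.5 × 451.5 × (-0.022)² = +0.1092630
ΔP/P ≈ +0.376420 + 0.1092630 = +0.485683
= +48.5683%.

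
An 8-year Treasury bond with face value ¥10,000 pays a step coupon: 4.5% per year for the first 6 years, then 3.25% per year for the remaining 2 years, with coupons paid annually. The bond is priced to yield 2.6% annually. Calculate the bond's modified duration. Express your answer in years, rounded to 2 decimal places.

Periodic yield y = 0.026. First find Macaulay duration:
  t   CF        PV=CF/(1+0.026)^t    t·PV
  1       450.00       438.5965       438.5965
  2       450.00       427.4820       854.9639
  3       450.00       416.6491     1,249.9473
  4       450.00       406.0907     1,624.3629
  5       450.00       395.7999     1,978.9996
  6       450.00       385.7699     2,314.6195
  7       325.00       271.5513     1,900.8589
  8    10,325.00     8,408.3576    67,266.8609
  Σ                 11,150.2970    77,629.2094
P = 11,150.2970; Macaulay duration = 77,629.2094 / 11,150.2970 = 6.96208 years.
Modified duration = D_Mac / (1 + y) = 6.96208 / 1.026 = 6.78565 years.

6.79 years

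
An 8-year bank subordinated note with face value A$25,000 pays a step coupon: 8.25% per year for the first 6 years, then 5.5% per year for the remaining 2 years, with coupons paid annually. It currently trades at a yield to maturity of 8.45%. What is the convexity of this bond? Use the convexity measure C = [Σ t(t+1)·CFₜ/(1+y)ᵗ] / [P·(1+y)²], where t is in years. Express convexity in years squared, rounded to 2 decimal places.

42.36

With y = 0.0845:
  t   CF        PV=CF/(1+0.0845)^t    t·PV        t(t+1)·PV
  1     2,062.50     1,901.7981     1,901.7981       3,803.5961
  2     2,062.50     1,753.6174     3,507.2348      10,521.7044
  3     2,062.50     1,616.9824     4,850.9471      19,403.7886
  4     2,062.50     1,490.9934     5,963.9737      29,819.8687
  5     2,062.50     1,374.8211     6,874.1053      41,244.6317
  6     2,062.50     1,267.7004     7,606.2023      53,243.4158
  7     1,375.00       779.2841     5,454.9886      43,639.9084
  8    26,375.00    13,783.3891   110,267.1131     992,404.0180
  Σ                 23,968.5859   146,426.3630   1,194,080.9317
P = 23,968.5859.
Convexity = Σ t(t+1)·PV / [P·(1+y)²] = 1,194,080.9317 / (23,968.5859 × 1.176140) = 42.35769.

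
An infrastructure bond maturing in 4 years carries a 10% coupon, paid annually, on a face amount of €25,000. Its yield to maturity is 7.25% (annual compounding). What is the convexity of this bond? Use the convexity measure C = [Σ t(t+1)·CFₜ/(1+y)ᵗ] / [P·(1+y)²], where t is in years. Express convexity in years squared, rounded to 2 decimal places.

With y = 0.0725:
  t   CF        PV=CF/(1+0.0725)^t    t·PV        t(t+1)·PV
  1     2,500.00     2,331.0023     2,331.0023       4,662.0047
  2     2,500.00     2,173.4287     4,346.8575      13,040.5725
  3     2,500.00     2,026.5070     6,079.5210      24,318.0839
  4    27,500.00    20,784.6871    83,138.7483     415,693.7416
  Σ                 27,315.6251    95,896.1291     457,714.4026
P = 27,315.6251.
Convexity = Σ t(t+1)·PV / [P·(1+y)²] = 457,714.4026 / (27,315.6251 × 1.150256) = 14.56763.

14.57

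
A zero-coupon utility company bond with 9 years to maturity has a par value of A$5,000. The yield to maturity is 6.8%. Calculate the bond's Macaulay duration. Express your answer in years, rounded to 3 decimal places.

9.000 years

A zero-coupon bond has a single cash flow at maturity, so its Macaulay duration equals its maturity: 9 years.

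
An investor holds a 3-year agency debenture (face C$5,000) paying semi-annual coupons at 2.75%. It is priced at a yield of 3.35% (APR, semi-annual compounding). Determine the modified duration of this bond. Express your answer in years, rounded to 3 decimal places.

Periodic yield y = 0.01675. First find Macaulay duration:
  t   CF        PV=CF/(1+0.01675)^t    t·PV
  1        68.75        67.6174        67.6174
  2        68.75        66.5035       133.0070
  3        68.75        65.4079       196.2237
  4        68.75        64.3304       257.3214
  5        68.75        63.2706       316.3529
  6     5,068.75     4,587.9195    27,527.5167
  Σ                  4,915.0492    28,498.0391
P = 4,915.0492; Macaulay duration = 28,498.0391 / 4,915.0492 = 5.79812 half-year periods = 2.89906 years.
Modified duration = D_Mac / (1 + y) = 2.89906 / 1.01675 = 2.85130 years.

2.851 years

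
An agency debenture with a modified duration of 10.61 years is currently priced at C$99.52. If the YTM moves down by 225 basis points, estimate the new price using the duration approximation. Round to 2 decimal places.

C$123.28

Duration approximation: ΔP/P ≈ -D_mod · Δy = -10.61 × (-0.0225) = +0.238725.
New price ≈ 99.52 × (1 + 0.238725) = 123.277912.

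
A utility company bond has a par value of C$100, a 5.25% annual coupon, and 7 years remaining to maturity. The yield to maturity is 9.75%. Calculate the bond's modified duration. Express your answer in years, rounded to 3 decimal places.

5.363 years

Periodic yield y = 0.0975. First find Macaulay duration:
  t   CF        PV=CF/(1+0.0975)^t    t·PV
  1         5.25         4.7836         4.7836
  2         5.25         4.3586         8.7173
  3         5.25         3.9714        11.9143
  4         5.25         3.6186        14.4744
  5         5.25         3.2971        16.4857
  6         5.25         3.0042        18.0253
  7       105.25        54.8770       384.1390
  Σ                     77.9106       458.5396
P = 77.9106; Macaulay duration = 458.5396 / 77.9106 = 5.88546 years.
Modified duration = D_Mac / (1 + y) = 5.88546 / 1.0975 = 5.36260 years.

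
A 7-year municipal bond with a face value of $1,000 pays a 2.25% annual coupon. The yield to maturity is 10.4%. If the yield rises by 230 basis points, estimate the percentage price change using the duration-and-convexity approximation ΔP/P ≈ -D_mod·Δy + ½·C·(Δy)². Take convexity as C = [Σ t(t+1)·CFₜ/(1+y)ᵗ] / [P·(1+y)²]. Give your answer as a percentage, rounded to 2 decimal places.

With y = 0.104:
  t   CF        PV=CF/(1+0.104)^t    t·PV        t(t+1)·PV
  1        22.50        20.3804        20.3804          40.7609
  2        22.50        18.4605        36.9211         110.7632
  3        22.50        16.7215        50.1645         200.6580
  4        22.50        15.1463        60.5852         302.9258
  5        22.50        13.7195        68.5973         411.5839
  6        22.50        12.4271        74.5623         521.9361
  7     1,022.50       511.5402     3,580.7817      28,646.2534
  Σ                    608.3955     3,891.9925      30,234.8814
P = 608.3955; D_Mac = 6.39714 yrs; D_mod = 5.79451 yrs; C = 40.77407.
Duration effect: -5.79451 × (+0.023) = -0.133274
Convexity effect: 0.5 × 40.77407 × (0.023)² = +0.0107847
ΔP/P ≈ -0.133274 + 0.0107847 = -0.122489 = -12.2489%.

-12.25%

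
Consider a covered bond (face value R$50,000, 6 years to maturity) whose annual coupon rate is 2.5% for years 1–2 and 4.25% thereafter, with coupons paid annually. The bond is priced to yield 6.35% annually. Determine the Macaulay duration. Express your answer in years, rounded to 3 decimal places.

Periodic yield y = 0.0635. Discount each cash flow and weight by its year:
  t   CF        PV=CF/(1+0.0635)^t    t·PV
  1     1,250.00     1,175.3644     1,175.3644
  2     1,250.00     1,105.1851     2,210.3702
  3     2,125.00     1,766.6335     5,299.9004
  4     2,125.00     1,661.1504     6,644.6016
  5     2,125.00     1,561.9656     7,809.8280
  6    52,125.00    36,026.4196   216,158.5174
  Σ                 43,296.7185   239,298.5820
Price P = Σ PV = 43,296.7185.
Macaulay duration = Σ(t·PV) / P = 239,298.5820 / 43,296.7185 = 5.52695 years.

5.527 years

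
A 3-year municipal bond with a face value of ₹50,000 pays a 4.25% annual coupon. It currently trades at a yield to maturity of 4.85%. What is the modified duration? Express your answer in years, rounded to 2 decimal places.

2.75 years

Periodic yield y = 0.0485. First find Macaulay duration:
  t   CF        PV=CF/(1+0.0485)^t    t·PV
  1     2,125.00     2,026.7048     2,026.7048
  2     2,125.00     1,932.9564     3,865.9129
  3    52,125.00    45,221.0626   135,663.1879
  Σ                 49,180.7239   141,555.8056
P = 49,180.7239; Macaulay duration = 141,555.8056 / 49,180.7239 = 2.87828 years.
Modified duration = D_Mac / (1 + y) = 2.87828 / 1.0485 = 2.74514 years.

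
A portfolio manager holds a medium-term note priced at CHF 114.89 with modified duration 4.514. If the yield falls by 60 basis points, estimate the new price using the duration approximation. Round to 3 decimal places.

CHF 118.002

Duration approximation: ΔP/P ≈ -D_mod · Δy = -4.514 × (-0.006) = +0.027084.
New price ≈ 114.89 × (1 + 0.027084) = 118.00168076.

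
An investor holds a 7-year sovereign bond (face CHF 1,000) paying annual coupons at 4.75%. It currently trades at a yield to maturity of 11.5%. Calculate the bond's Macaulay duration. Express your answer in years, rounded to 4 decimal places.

5.8999 years

Periodic yield y = 0.115. Discount each cash flow and weight by its year:
  t   CF        PV=CF/(1+0.115)^t    t·PV
  1        47.50        42.6009        42.6009
  2        47.50        38.2071        76.4142
  3        47.50        34.2664       102.7993
  4        47.50        30.7322       122.9289
  5        47.50        27.5625       137.8127
  6        47.50        24.7198       148.3186
  7     1,047.50       488.9112     3,422.3782
  Σ                    687.0001     4,053.2528
Price P = Σ PV = 687.0001.
Macaulay duration = Σ(t·PV) / P = 4,053.2528 / 687.0001 = 5.89993 years.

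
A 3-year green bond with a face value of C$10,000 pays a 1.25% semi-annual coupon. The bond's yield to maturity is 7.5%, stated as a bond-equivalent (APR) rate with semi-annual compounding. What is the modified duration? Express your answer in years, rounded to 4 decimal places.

2.8419 years

Periodic yield y = 0.0375. First find Macaulay duration:
  t   CF        PV=CF/(1+0.0375)^t    t·PV
  1        62.50        60.2410        60.2410
  2        62.50        58.0636       116.1272
  3        62.50        55.9649       167.8947
  4        62.50        53.9421       215.7683
  5        62.50        51.9924       259.9618
  6    10,062.50     8,068.2113    48,409.2675
  Σ                  8,348.4151    49,229.2604
P = 8,348.4151; Macaulay duration = 49,229.2604 / 8,348.4151 = 5.89684 half-year periods = 2.94842 years.
Modified duration = D_Mac / (1 + y) = 2.94842 / 1.0375 = 2.84185 years.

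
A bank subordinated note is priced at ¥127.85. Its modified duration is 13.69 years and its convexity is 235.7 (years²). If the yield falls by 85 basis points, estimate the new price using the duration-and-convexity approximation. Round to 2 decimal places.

¥143.82

Duration effect: -D_mod·Δy = -13.69 × (-0.0085) = +0.116365
Convexity effect: ½·C·(Δy)² = 0.5 × 235.7 × (-0.0085)² = +0.0085146625
ΔP/P ≈ +0.116365 + 0.0085146625 = +0.1248796625
New price ≈ 127.85 × (1 + 0.1248796625) = 143.815864850625.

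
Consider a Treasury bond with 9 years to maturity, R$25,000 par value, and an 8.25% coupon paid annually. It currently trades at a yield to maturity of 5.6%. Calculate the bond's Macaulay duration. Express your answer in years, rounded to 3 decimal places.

6.895 years

Periodic yield y = 0.056. Discount each cash flow and weight by its year:
  t   CF        PV=CF/(1+0.056)^t    t·PV
  1     2,062.50     1,953.1250     1,953.1250
  2     2,062.50     1,849.5502     3,699.1004
  3     2,062.50     1,751.4680     5,254.4039
  4     2,062.50     1,658.5871     6,634.3484
  5     2,062.50     1,570.6317     7,853.1586
  6     2,062.50     1,487.3407     8,924.0439
  7     2,062.50     1,408.4665     9,859.2657
  8     2,062.50     1,333.7751    10,670.2010
  9    27,062.50    16,572.6764   149,154.0874
  Σ                 29,585.6207   204,001.7344
Price P = Σ PV = 29,585.6207.
Macaulay duration = Σ(t·PV) / P = 204,001.7344 / 29,585.6207 = 6.89530 years.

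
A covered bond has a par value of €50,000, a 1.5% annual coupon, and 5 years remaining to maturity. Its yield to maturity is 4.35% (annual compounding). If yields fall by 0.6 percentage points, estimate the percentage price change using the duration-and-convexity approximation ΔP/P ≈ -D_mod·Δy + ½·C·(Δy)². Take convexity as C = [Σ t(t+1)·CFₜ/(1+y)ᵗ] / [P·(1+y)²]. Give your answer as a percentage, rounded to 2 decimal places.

With y = 0.0435:
  t   CF        PV=CF/(1+0.0435)^t    t·PV        t(t+1)·PV
  1       750.00       718.7350       718.7350       1,437.4701
  2       750.00       688.7734     1,377.5468       4,132.6403
  3       750.00       660.0607     1,980.1822       7,920.7289
  4       750.00       632.5450     2,530.1801      12,650.9007
  5    50,750.00    41,017.9338   205,089.6689   1,230,538.0133
  Σ                 43,718.0480   211,696.3130   1,256,679.7532
P = 43,718.0480; D_Mac = 4.84231 yrs; D_mod = 4.64045 yrs; C = 26.39848.
Duration effect: -4.64045 × (-0.006) = +0.027843
Convexity effect: 0.5 × 26.39848 × (-0.006)² = +0.0004752
ΔP/P ≈ +0.027843 + 0.0004752 = +0.028318 = +2.8318%.

+2.83%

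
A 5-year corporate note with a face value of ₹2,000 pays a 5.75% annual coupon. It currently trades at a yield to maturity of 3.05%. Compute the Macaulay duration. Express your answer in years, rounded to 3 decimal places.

4.518 years

Periodic yield y = 0.0305. Discount each cash flow and weight by its year:
  t   CF        PV=CF/(1+0.0305)^t    t·PV
  1       115.00       111.5963       111.5963
  2       115.00       108.2934       216.5867
  3       115.00       105.0882       315.2645
  4       115.00       101.9779       407.9114
  5     2,115.00     1,819.9958     9,099.9791
  Σ                  2,246.9515    10,151.3381
Price P = Σ PV = 2,246.9515.
Macaulay duration = Σ(t·PV) / P = 10,151.3381 / 2,246.9515 = 4.51783 years.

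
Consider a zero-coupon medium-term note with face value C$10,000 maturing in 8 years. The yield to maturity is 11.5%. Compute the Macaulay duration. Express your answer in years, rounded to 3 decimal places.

8.000 years

A zero-coupon bond has a single cash flow at maturity, so its Macaulay duration equals its maturity: 8 years.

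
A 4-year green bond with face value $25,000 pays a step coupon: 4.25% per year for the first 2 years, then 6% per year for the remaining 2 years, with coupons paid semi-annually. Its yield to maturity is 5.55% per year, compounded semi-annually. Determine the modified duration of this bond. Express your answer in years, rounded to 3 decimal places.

3.598 years

Periodic yield y = 0.02775. First find Macaulay duration:
  t   CF        PV=CF/(1+0.02775)^t    t·PV
  1       531.25       516.9059       516.9059
  2       531.25       502.9490     1,005.8981
  3       531.25       489.3690     1,468.1071
  4       531.25       476.1557     1,904.6229
  5       750.00       654.0694     3,270.3470
  6       750.00       636.4091     3,818.4543
  7       750.00       619.2255     4,334.5788
  8    25,750.00    20,686.0395   165,488.3160
  Σ                 24,581.1232   181,807.2301
P = 24,581.1232; Macaulay duration = 181,807.2301 / 24,581.1232 = 7.39621 half-year periods = 3.69811 years.
Modified duration = D_Mac / (1 + y) = 3.69811 / 1.02775 = 3.59826 years.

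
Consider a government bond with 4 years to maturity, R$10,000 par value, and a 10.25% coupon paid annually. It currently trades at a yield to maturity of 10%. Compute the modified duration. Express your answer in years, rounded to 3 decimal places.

Periodic yield y = 0.1. First find Macaulay duration:
  t   CF        PV=CF/(1+0.1)^t    t·PV
  1     1,025.00       931.8182       931.8182
  2     1,025.00       847.1074     1,694.2149
  3     1,025.00       770.0977     2,310.2930
  4    11,025.00     7,530.2233    30,120.8934
  Σ                 10,079.2466    35,057.2195
P = 10,079.2466; Macaulay duration = 35,057.2195 / 10,079.2466 = 3.47816 years.
Modified duration = D_Mac / (1 + y) = 3.47816 / 1.1 = 3.16196 years.

3.162 years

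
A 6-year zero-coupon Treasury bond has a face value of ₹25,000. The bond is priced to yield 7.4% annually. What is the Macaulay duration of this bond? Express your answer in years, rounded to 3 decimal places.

6.000 years

A zero-coupon bond has a single cash flow at maturity, so its Macaulay duration equals its maturity: 6 years.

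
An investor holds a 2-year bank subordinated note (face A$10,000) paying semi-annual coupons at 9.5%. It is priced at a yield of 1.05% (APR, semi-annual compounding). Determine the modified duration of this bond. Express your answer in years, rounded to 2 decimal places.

1.87 years

Periodic yield y = 0.00525. First find Macaulay duration:
  t   CF        PV=CF/(1+0.00525)^t    t·PV
  1       475.00       472.5193       472.5193
  2       475.00       470.0515       940.1030
  3       475.00       467.5966     1,402.7899
  4    10,475.00    10,257.8821    41,031.5285
  Σ                 11,668.0495    43,846.9407
P = 11,668.0495; Macaulay duration = 43,846.9407 / 11,668.0495 = 3.75786 half-year periods = 1.87893 years.
Modified duration = D_Mac / (1 + y) = 1.87893 / 1.00525 = 1.86912 years.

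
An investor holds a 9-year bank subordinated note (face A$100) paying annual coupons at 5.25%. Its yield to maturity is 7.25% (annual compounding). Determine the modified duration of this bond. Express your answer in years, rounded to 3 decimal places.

6.775 years

Periodic yield y = 0.0725. First find Macaulay duration:
  t   CF        PV=CF/(1+0.0725)^t    t·PV
  1         5.25         4.8951         4.8951
  2         5.25         4.5642         9.1284
  3         5.25         4.2557        12.7670
  4         5.25         3.9680        15.8719
  5         5.25         3.6998        18.4988
  6         5.25         3.4497        20.6979
  7         5.25         3.2165        22.5152
  8         5.25         2.9990        23.9922
  9       105.25        56.0591       504.5322
  Σ                     87.1070       632.8988
P = 87.1070; Macaulay duration = 632.8988 / 87.1070 = 7.26576 years.
Modified duration = D_Mac / (1 + y) = 7.26576 / 1.0725 = 6.77461 years.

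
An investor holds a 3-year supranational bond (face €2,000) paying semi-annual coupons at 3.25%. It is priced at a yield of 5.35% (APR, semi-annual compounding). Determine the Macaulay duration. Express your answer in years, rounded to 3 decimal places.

2.878 years

Periodic yield y = 0.02675. Discount each cash flow and weight by its period:
  t   CF        PV=CF/(1+0.02675)^t    t·PV
  1        32.50        31.6533        31.6533
  2        32.50        30.8286        61.6572
  3        32.50        30.0254        90.0763
  4        32.50        29.2432       116.9727
  5        32.50        28.4813       142.4065
  6     2,032.50     1,734.7715    10,408.6292
  Σ                  1,885.0033    10,851.3951
Price P = Σ PV = 1,885.0033.
Macaulay duration = Σ(t·PV) / P = 10,851.3951 / 1,885.0033 = 5.75670 half-year periods.
In years: 5.75670 / 2 = 2.87835 years.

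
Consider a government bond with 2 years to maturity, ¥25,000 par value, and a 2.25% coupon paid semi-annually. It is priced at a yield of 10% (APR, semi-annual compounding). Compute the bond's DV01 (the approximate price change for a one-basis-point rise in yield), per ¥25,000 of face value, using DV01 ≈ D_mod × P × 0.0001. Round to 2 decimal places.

¥4.03

Periodic yield y = 0.05.
  t   CF        PV=CF/(1+0.05)^t    t·PV
  1       281.25       267.8571       267.8571
  2       281.25       255.1020       510.2041
  3       281.25       242.9543       728.8630
  4    25,281.25    20,798.9469    83,195.7878
  Σ                 21,564.8604    84,702.7120
P = 21,564.8604; D_Mac = 3.92781 half-year periods = 1.96391 yrs; D_mod = 1.87039 yrs.
DV01 ≈ 1.87039 × 21,564.8604 × 0.0001 = 4.033462.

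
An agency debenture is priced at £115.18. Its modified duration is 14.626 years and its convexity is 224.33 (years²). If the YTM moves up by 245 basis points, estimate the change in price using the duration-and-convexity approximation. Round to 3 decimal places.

Duration effect: -D_mod·Δy = -14.626 × (+0.0245) = -0.358337
Convexity effect: ½·C·(Δy)² = 0.5 × 224.33 × (0.0245)² = +0.06732704125
ΔP/P ≈ -0.358337 + 0.06732704125 = -0.29100995875
ΔP ≈ 115.18 × (-0.29100995875) = -33.518527048825.

-£33.519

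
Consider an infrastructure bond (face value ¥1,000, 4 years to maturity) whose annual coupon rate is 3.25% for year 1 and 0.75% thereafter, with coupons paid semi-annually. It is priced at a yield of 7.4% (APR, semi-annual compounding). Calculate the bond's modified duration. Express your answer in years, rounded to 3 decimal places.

3.707 years

Periodic yield y = 0.037. First find Macaulay duration:
  t   CF        PV=CF/(1+0.037)^t    t·PV
  1        16.25        15.6702        15.6702
  2        16.25        15.1111        30.2222
  3         3.75         3.3628        10.0883
  4         3.75         3.2428        12.9711
  5         3.75         3.1271        15.6353
  6         3.75         3.0155        18.0930
  7         3.75         2.9079        20.3553
  8     1,003.75       750.5774     6,004.6195
  Σ                    797.0147     6,127.6549
P = 797.0147; Macaulay duration = 6,127.6549 / 797.0147 = 7.68826 half-year periods = 3.84413 years.
Modified duration = D_Mac / (1 + y) = 3.84413 / 1.037 = 3.70697 years.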